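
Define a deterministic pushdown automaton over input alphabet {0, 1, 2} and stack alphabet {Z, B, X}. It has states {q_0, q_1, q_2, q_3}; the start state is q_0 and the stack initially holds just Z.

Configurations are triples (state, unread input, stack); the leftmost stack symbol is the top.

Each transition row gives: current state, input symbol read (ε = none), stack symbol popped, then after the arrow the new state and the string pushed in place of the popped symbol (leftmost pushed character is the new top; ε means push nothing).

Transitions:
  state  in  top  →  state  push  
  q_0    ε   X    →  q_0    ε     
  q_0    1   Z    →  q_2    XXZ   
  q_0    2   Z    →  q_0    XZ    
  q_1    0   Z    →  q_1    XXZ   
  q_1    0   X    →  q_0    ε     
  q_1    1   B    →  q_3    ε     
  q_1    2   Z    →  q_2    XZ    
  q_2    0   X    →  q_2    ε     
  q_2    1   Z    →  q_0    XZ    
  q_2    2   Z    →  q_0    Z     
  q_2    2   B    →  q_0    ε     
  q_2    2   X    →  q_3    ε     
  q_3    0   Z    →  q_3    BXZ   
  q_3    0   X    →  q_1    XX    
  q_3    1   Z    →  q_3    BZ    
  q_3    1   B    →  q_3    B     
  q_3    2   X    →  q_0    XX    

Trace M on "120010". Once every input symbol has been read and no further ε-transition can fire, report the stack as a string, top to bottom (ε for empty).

XZ

(q_0, 120010, Z)
  read 1, top Z: go to q_2, push XXZ → (q_2, 20010, XXZ)
  read 2, top X: go to q_3, push ε → (q_3, 0010, XZ)
  read 0, top X: go to q_1, push XX → (q_1, 010, XXZ)
  read 0, top X: go to q_0, push ε → (q_0, 10, XZ)
  ε-move, top X: go to q_0, push ε → (q_0, 10, Z)
  read 1, top Z: go to q_2, push XXZ → (q_2, 0, XXZ)
  read 0, top X: go to q_2, push ε → (q_2, ε, XZ)
All input consumed in state q_2 with stack XZ.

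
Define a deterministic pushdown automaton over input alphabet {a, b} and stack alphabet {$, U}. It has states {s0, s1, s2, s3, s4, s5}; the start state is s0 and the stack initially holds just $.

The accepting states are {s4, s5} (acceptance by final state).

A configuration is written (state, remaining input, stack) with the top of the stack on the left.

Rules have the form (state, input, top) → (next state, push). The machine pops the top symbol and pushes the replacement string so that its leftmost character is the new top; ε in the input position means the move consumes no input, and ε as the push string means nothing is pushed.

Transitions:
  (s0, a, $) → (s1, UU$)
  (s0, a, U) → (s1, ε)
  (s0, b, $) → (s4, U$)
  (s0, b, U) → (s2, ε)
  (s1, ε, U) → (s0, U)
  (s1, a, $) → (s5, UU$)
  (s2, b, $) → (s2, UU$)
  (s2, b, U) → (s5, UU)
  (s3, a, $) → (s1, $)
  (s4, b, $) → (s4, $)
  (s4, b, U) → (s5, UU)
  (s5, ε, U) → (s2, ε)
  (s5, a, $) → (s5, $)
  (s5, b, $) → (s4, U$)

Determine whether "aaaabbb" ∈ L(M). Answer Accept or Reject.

(s0, aaaabbb, $) ⊢ (s1, aaabbb, UU$) ⊢ (s0, aaabbb, UU$) ⊢ (s1, aabbb, U$) ⊢ (s0, aabbb, U$) ⊢ (s1, abbb, $) ⊢ (s5, bbb, UU$) ⊢ (s2, bbb, U$) ⊢ (s5, bb, UU$) ⊢ (s2, bb, U$) ⊢ (s5, b, UU$) ⊢ (s2, b, U$) ⊢ (s5, ε, UU$)
All input consumed; state s5 ∈ F.

Accept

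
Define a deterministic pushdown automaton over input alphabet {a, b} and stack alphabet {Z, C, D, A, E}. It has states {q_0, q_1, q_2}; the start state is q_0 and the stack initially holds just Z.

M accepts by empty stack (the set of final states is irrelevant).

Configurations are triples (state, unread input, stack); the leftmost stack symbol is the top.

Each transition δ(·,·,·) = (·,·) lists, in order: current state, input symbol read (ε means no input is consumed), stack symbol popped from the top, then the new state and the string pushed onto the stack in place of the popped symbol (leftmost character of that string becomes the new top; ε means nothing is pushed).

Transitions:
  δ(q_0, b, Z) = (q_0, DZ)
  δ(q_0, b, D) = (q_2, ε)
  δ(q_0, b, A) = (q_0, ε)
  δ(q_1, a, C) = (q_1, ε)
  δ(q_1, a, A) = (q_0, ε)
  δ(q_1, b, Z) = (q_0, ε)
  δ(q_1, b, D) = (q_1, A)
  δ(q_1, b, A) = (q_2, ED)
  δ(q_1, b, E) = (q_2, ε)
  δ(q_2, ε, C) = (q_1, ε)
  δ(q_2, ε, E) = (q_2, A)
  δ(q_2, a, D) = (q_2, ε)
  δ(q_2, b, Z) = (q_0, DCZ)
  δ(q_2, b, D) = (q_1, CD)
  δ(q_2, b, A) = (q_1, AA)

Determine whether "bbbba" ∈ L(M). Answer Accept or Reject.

Reject

(q_0, bbbba, Z)
  read b, top Z: go to q_0, push DZ → (q_0, bbba, DZ)
  read b, top D: go to q_2, push ε → (q_2, bba, Z)
  read b, top Z: go to q_0, push DCZ → (q_0, ba, DCZ)
  read b, top D: go to q_2, push ε → (q_2, a, CZ)
  ε-move, top C: go to q_1, push ε → (q_1, a, Z)
No transition applies at (q_1, a, Z); input not fully consumed.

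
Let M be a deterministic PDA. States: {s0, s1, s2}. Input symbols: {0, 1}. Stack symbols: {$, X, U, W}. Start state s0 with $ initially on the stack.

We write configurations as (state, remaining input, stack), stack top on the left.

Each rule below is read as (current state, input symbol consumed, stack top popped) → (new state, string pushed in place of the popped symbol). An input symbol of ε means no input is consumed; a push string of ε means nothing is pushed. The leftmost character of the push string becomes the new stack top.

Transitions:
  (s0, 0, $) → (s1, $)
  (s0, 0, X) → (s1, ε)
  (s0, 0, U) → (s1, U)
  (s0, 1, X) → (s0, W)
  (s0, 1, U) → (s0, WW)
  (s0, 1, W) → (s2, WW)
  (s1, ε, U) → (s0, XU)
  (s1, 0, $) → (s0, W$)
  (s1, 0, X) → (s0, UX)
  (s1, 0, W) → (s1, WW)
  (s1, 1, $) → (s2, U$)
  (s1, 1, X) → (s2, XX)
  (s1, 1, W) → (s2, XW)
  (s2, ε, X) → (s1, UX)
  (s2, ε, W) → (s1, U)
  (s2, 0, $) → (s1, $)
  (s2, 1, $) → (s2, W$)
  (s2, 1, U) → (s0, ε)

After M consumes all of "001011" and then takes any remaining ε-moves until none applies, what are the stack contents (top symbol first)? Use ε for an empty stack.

(s0, 001011, $)
  read 0, top $: go to s1, push $ → (s1, 01011, $)
  read 0, top $: go to s0, push W$ → (s0, 1011, W$)
  read 1, top W: go to s2, push WW → (s2, 011, WW$)
  ε-move, top W: go to s1, push U → (s1, 011, UW$)
  ε-move, top U: go to s0, push XU → (s0, 011, XUW$)
  read 0, top X: go to s1, push ε → (s1, 11, UW$)
  ε-move, top U: go to s0, push XU → (s0, 11, XUW$)
  read 1, top X: go to s0, push W → (s0, 1, WUW$)
  read 1, top W: go to s2, push WW → (s2, ε, WWUW$)
  ε-move, top W: go to s1, push U → (s1, ε, UWUW$)
  ε-move, top U: go to s0, push XU → (s0, ε, XUWUW$)
All input consumed in state s0 with stack XUWUW$.

XUWUW$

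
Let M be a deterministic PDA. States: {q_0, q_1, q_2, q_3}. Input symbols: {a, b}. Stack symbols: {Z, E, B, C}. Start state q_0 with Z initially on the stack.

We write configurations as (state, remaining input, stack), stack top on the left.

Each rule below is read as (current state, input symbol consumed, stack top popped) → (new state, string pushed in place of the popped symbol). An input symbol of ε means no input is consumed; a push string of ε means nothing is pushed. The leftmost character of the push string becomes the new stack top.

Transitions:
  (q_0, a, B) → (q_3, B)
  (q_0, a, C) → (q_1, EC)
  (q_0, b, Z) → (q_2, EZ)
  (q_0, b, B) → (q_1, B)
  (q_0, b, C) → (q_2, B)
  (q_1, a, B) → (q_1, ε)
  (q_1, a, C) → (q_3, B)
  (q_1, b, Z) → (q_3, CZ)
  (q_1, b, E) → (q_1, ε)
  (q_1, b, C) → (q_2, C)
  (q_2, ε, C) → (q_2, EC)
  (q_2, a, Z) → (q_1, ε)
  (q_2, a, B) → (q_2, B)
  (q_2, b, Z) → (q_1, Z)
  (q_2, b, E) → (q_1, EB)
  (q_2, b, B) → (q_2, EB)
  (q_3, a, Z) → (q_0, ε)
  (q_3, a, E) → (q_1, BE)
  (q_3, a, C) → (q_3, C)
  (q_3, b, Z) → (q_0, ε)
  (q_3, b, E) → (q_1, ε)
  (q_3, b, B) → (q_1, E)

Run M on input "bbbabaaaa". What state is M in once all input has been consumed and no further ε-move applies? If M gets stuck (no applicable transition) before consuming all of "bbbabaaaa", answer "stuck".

q_3

(q_0, bbbabaaaa, Z)
  read b, top Z: go to q_2, push EZ → (q_2, bbabaaaa, EZ)
  read b, top E: go to q_1, push EB → (q_1, babaaaa, EBZ)
  read b, top E: go to q_1, push ε → (q_1, abaaaa, BZ)
  read a, top B: go to q_1, push ε → (q_1, baaaa, Z)
  read b, top Z: go to q_3, push CZ → (q_3, aaaa, CZ)
  read a, top C: go to q_3, push C → (q_3, aaa, CZ)
  read a, top C: go to q_3, push C → (q_3, aa, CZ)
  read a, top C: go to q_3, push C → (q_3, a, CZ)
  read a, top C: go to q_3, push C → (q_3, ε, CZ)
All input consumed; M is in state q_3.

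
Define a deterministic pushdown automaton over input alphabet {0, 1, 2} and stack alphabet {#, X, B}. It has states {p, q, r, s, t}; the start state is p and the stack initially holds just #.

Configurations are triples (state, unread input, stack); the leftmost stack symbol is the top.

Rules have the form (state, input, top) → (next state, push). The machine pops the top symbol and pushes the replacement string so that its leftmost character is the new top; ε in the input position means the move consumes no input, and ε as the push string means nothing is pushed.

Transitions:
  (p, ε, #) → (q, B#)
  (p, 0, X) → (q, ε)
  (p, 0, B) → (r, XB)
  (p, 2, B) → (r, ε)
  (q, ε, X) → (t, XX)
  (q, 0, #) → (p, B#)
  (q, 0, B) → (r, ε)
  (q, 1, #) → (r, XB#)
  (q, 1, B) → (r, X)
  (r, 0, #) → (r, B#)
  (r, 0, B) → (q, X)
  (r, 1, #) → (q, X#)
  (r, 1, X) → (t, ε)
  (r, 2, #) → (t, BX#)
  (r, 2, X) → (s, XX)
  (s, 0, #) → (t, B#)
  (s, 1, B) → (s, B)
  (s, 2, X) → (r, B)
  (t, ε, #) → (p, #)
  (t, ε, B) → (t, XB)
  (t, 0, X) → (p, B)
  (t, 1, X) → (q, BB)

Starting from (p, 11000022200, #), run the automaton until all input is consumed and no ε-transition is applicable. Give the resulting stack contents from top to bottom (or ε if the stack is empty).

(p, 11000022200, #)
  ε-move, top #: go to q, push B# → (q, 11000022200, B#)
  read 1, top B: go to r, push X → (r, 1000022200, X#)
  read 1, top X: go to t, push ε → (t, 000022200, #)
  ε-move, top #: go to p, push # → (p, 000022200, #)
  ε-move, top #: go to q, push B# → (q, 000022200, B#)
  read 0, top B: go to r, push ε → (r, 00022200, #)
  read 0, top #: go to r, push B# → (r, 0022200, B#)
  read 0, top B: go to q, push X → (q, 022200, X#)
  ε-move, top X: go to t, push XX → (t, 022200, XX#)
  read 0, top X: go to p, push B → (p, 22200, BX#)
  read 2, top B: go to r, push ε → (r, 2200, X#)
  read 2, top X: go to s, push XX → (s, 200, XX#)
  read 2, top X: go to r, push B → (r, 00, BX#)
  read 0, top B: go to q, push X → (q, 0, XX#)
  ε-move, top X: go to t, push XX → (t, 0, XXX#)
  read 0, top X: go to p, push B → (p, ε, BXX#)
All input consumed in state p with stack BXX#.

BXX#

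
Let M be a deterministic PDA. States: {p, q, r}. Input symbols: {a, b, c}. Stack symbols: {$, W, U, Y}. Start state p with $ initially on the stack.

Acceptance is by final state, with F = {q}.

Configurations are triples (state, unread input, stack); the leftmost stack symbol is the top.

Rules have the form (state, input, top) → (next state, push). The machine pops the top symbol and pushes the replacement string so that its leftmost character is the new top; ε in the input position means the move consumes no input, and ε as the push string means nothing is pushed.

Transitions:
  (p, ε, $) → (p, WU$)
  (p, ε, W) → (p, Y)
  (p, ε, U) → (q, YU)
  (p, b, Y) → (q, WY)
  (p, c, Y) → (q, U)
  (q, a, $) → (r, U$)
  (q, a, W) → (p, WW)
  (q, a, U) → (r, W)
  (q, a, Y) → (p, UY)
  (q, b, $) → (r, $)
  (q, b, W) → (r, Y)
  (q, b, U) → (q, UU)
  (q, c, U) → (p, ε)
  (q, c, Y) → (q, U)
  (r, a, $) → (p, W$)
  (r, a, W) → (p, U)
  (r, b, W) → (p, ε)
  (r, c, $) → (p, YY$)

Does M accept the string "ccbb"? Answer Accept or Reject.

Reject

(p, ccbb, $) ⊢ (p, ccbb, WU$) ⊢ (p, ccbb, YU$) ⊢ (q, cbb, UU$) ⊢ (p, bb, U$) ⊢ (q, bb, YU$)
No transition applies at (q, bb, YU$); input not fully consumed.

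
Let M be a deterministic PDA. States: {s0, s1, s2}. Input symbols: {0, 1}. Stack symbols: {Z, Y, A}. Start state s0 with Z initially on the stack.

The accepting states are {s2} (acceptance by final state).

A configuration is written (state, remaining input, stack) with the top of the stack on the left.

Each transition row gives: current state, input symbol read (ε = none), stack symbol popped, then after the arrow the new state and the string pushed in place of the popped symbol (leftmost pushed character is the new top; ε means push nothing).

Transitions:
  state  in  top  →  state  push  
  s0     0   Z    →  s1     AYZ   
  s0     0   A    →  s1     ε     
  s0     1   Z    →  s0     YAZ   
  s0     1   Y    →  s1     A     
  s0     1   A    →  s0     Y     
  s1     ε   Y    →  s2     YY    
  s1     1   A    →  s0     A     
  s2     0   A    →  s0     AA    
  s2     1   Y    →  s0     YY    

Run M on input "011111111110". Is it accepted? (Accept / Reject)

(s0, 011111111110, Z)
  read 0, top Z: go to s1, push AYZ → (s1, 11111111110, AYZ)
  read 1, top A: go to s0, push A → (s0, 1111111110, AYZ)
  read 1, top A: go to s0, push Y → (s0, 111111110, YYZ)
  read 1, top Y: go to s1, push A → (s1, 11111110, AYZ)
  read 1, top A: go to s0, push A → (s0, 1111110, AYZ)
  read 1, top A: go to s0, push Y → (s0, 111110, YYZ)
  read 1, top Y: go to s1, push A → (s1, 11110, AYZ)
  read 1, top A: go to s0, push A → (s0, 1110, AYZ)
  read 1, top A: go to s0, push Y → (s0, 110, YYZ)
  read 1, top Y: go to s1, push A → (s1, 10, AYZ)
  read 1, top A: go to s0, push A → (s0, 0, AYZ)
  read 0, top A: go to s1, push ε → (s1, ε, YZ)
  ε-move, top Y: go to s2, push YY → (s2, ε, YYZ)
All input consumed; state s2 ∈ F.

Accept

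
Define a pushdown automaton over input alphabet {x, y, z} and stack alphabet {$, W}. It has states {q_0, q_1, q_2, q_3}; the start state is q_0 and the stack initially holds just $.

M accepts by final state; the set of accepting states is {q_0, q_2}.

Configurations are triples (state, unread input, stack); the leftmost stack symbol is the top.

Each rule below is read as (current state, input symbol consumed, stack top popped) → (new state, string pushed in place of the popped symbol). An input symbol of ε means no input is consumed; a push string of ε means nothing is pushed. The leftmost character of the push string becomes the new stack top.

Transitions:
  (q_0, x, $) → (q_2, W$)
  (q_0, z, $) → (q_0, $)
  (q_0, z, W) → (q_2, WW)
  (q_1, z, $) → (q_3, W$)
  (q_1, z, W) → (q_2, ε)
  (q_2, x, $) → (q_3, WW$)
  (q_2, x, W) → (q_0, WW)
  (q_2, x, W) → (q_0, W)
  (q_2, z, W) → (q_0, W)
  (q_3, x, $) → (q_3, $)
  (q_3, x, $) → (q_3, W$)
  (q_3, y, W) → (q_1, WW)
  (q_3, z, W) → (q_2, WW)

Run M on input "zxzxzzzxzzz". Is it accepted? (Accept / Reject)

No computation consumes all input and reaches a final state.

Reject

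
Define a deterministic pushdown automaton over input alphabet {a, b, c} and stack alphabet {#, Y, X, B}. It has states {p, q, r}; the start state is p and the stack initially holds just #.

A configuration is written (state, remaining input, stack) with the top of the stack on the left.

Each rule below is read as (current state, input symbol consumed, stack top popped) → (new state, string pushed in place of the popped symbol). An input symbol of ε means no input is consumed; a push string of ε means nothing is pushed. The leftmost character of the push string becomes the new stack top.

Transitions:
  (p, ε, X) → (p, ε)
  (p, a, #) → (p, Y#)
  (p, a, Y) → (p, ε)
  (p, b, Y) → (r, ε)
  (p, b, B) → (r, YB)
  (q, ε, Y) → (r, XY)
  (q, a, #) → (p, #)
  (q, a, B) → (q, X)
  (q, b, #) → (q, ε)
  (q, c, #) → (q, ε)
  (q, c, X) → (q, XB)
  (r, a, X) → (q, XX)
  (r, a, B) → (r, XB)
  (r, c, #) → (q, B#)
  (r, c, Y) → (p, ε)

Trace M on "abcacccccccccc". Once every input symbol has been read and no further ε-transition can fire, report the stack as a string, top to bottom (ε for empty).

(p, abcacccccccccc, #)
  read a, top #: go to p, push Y# → (p, bcacccccccccc, Y#)
  read b, top Y: go to r, push ε → (r, cacccccccccc, #)
  read c, top #: go to q, push B# → (q, acccccccccc, B#)
  read a, top B: go to q, push X → (q, cccccccccc, X#)
  read c, top X: go to q, push XB → (q, ccccccccc, XB#)
  read c, top X: go to q, push XB → (q, cccccccc, XBB#)
  read c, top X: go to q, push XB → (q, ccccccc, XBBB#)
  read c, top X: go to q, push XB → (q, cccccc, XBBBB#)
  read c, top X: go to q, push XB → (q, ccccc, XBBBBB#)
  read c, top X: go to q, push XB → (q, cccc, XBBBBBB#)
  read c, top X: go to q, push XB → (q, ccc, XBBBBBBB#)
  read c, top X: go to q, push XB → (q, cc, XBBBBBBBB#)
  read c, top X: go to q, push XB → (q, c, XBBBBBBBBB#)
  read c, top X: go to q, push XB → (q, ε, XBBBBBBBBBB#)
All input consumed in state q with stack XBBBBBBBBBB#.

XBBBBBBBBBB#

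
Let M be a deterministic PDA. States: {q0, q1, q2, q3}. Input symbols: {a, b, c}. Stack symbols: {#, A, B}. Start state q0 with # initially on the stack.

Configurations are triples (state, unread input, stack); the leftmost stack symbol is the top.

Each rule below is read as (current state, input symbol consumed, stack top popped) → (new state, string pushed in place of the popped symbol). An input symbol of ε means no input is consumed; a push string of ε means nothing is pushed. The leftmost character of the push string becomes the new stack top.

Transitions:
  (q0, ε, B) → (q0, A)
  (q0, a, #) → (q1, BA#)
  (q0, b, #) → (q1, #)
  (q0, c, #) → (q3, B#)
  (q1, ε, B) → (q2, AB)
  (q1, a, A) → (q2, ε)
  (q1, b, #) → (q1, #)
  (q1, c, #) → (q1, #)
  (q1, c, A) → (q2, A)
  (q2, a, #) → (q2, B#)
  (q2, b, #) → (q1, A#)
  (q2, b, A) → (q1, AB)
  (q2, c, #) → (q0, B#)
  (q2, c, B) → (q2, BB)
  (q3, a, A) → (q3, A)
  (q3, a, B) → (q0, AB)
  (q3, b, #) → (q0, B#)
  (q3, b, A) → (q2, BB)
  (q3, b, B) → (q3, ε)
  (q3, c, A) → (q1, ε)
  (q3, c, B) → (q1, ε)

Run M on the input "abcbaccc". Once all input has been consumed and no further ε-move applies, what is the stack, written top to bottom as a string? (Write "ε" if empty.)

(q0, abcbaccc, #)
  read a, top #: go to q1, push BA# → (q1, bcbaccc, BA#)
  ε-move, top B: go to q2, push AB → (q2, bcbaccc, ABA#)
  read b, top A: go to q1, push AB → (q1, cbaccc, ABBA#)
  read c, top A: go to q2, push A → (q2, baccc, ABBA#)
  read b, top A: go to q1, push AB → (q1, accc, ABBBA#)
  read a, top A: go to q2, push ε → (q2, ccc, BBBA#)
  read c, top B: go to q2, push BB → (q2, cc, BBBBA#)
  read c, top B: go to q2, push BB → (q2, c, BBBBBA#)
  read c, top B: go to q2, push BB → (q2, ε, BBBBBBA#)
All input consumed in state q2 with stack BBBBBBA#.

BBBBBBA#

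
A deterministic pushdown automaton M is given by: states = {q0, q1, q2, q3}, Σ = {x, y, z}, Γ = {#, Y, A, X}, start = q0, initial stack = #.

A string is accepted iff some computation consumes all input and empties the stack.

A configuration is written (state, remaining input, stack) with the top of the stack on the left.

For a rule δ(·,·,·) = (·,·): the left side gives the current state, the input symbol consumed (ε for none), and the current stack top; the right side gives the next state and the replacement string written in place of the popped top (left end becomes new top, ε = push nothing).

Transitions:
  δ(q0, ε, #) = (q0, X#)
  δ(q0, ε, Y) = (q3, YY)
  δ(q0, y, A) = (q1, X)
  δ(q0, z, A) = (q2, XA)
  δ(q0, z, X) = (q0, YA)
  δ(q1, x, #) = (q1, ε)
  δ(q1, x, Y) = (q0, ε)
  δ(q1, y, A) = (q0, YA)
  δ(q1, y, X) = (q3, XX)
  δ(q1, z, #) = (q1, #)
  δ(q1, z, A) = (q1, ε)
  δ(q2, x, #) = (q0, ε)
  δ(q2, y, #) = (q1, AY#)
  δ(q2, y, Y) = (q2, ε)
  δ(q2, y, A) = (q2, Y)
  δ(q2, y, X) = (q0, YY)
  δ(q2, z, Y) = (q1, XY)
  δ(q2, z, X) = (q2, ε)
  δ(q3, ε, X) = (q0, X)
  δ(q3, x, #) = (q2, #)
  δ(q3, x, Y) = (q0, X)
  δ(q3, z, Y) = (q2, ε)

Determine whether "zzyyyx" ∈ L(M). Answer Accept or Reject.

Accept

(q0, zzyyyx, #) ⊢ (q0, zzyyyx, X#) ⊢ (q0, zyyyx, YA#) ⊢ (q3, zyyyx, YYA#) ⊢ (q2, yyyx, YA#) ⊢ (q2, yyx, A#) ⊢ (q2, yx, Y#) ⊢ (q2, x, #) ⊢ (q0, ε, ε)
All input consumed and the stack is empty.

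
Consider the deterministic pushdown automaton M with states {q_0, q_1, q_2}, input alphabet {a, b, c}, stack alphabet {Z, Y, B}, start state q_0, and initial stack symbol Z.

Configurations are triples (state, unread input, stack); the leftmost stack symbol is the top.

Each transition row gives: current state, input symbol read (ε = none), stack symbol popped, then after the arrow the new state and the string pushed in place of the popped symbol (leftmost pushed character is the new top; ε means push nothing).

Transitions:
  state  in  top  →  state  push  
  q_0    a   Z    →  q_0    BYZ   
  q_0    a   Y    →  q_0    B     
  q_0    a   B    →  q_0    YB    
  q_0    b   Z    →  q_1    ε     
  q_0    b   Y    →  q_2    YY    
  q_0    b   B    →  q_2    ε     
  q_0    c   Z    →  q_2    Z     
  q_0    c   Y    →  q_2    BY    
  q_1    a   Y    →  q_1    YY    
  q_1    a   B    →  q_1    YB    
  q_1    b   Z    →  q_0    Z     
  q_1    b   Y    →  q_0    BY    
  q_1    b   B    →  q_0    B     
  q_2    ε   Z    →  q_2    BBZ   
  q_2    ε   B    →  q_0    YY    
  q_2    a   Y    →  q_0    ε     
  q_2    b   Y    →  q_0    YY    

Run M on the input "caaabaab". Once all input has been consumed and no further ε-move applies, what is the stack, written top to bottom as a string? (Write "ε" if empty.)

(q_0, caaabaab, Z)
  read c, top Z: go to q_2, push Z → (q_2, aaabaab, Z)
  ε-move, top Z: go to q_2, push BBZ → (q_2, aaabaab, BBZ)
  ε-move, top B: go to q_0, push YY → (q_0, aaabaab, YYBZ)
  read a, top Y: go to q_0, push B → (q_0, aabaab, BYBZ)
  read a, top B: go to q_0, push YB → (q_0, abaab, YBYBZ)
  read a, top Y: go to q_0, push B → (q_0, baab, BBYBZ)
  read b, top B: go to q_2, push ε → (q_2, aab, BYBZ)
  ε-move, top B: go to q_0, push YY → (q_0, aab, YYYBZ)
  read a, top Y: go to q_0, push B → (q_0, ab, BYYBZ)
  read a, top B: go to q_0, push YB → (q_0, b, YBYYBZ)
  read b, top Y: go to q_2, push YY → (q_2, ε, YYBYYBZ)
All input consumed in state q_2 with stack YYBYYBZ.

YYBYYBZ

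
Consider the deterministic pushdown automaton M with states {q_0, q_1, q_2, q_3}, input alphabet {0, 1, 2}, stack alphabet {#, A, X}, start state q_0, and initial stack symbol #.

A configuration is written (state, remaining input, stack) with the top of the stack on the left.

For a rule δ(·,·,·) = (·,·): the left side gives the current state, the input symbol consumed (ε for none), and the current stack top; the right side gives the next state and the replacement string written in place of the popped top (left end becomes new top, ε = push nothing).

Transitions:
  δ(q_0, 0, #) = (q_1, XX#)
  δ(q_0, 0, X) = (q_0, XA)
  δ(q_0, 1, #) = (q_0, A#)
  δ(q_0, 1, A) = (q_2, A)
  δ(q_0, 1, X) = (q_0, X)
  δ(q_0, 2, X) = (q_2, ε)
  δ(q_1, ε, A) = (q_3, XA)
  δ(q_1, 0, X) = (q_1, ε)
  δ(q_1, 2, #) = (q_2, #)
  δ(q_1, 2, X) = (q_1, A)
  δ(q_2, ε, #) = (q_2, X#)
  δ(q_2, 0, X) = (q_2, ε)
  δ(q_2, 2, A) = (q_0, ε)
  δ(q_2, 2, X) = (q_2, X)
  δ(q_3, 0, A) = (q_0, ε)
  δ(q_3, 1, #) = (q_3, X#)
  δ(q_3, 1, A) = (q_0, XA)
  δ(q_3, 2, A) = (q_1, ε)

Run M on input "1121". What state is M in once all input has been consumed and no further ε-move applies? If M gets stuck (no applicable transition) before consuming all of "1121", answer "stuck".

(q_0, 1121, #) ⊢ (q_0, 121, A#) ⊢ (q_2, 21, A#) ⊢ (q_0, 1, #) ⊢ (q_0, ε, A#)
All input consumed; M is in state q_0.

q_0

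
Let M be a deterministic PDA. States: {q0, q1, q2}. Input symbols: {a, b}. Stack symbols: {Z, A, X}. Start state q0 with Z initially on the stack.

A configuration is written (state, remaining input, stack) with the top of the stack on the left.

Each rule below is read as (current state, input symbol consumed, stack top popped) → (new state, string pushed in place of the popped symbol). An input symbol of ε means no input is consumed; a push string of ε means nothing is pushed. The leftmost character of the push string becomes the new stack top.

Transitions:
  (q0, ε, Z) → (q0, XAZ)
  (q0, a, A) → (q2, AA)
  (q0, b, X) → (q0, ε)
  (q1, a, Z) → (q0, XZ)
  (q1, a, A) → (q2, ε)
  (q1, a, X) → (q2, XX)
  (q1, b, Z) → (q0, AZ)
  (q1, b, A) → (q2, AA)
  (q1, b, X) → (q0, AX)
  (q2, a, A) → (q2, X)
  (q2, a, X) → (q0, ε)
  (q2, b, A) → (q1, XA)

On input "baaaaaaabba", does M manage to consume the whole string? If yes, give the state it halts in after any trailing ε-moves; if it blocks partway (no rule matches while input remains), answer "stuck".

(q0, baaaaaaabba, Z)
  ε-move, top Z: go to q0, push XAZ → (q0, baaaaaaabba, XAZ)
  read b, top X: go to q0, push ε → (q0, aaaaaaabba, AZ)
  read a, top A: go to q2, push AA → (q2, aaaaaabba, AAZ)
  read a, top A: go to q2, push X → (q2, aaaaabba, XAZ)
  read a, top X: go to q0, push ε → (q0, aaaabba, AZ)
  read a, top A: go to q2, push AA → (q2, aaabba, AAZ)
  read a, top A: go to q2, push X → (q2, aabba, XAZ)
  read a, top X: go to q0, push ε → (q0, abba, AZ)
  read a, top A: go to q2, push AA → (q2, bba, AAZ)
  read b, top A: go to q1, push XA → (q1, ba, XAAZ)
  read b, top X: go to q0, push AX → (q0, a, AXAAZ)
  read a, top A: go to q2, push AA → (q2, ε, AAXAAZ)
All input consumed; M is in state q2.

q2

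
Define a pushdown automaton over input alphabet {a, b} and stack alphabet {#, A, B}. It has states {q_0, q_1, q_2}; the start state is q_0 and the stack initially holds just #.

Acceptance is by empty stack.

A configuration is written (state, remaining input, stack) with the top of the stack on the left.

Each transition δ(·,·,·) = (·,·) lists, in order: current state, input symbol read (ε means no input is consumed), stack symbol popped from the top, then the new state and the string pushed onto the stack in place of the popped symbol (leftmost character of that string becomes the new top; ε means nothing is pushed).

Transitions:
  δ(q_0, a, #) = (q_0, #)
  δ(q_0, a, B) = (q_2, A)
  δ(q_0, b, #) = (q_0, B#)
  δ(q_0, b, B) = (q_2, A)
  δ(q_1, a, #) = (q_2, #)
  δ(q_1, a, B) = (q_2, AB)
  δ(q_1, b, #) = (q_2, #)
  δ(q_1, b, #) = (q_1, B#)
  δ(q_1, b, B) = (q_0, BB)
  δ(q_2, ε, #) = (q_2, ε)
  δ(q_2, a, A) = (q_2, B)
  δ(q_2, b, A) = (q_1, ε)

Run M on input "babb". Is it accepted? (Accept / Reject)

One accepting computation: (q_0, babb, #) ⊢ (q_0, abb, B#) ⊢ (q_2, bb, A#) ⊢ (q_1, b, #) ⊢ (q_2, ε, #) ⊢ (q_2, ε, ε)
All input consumed and the stack is empty.

Accept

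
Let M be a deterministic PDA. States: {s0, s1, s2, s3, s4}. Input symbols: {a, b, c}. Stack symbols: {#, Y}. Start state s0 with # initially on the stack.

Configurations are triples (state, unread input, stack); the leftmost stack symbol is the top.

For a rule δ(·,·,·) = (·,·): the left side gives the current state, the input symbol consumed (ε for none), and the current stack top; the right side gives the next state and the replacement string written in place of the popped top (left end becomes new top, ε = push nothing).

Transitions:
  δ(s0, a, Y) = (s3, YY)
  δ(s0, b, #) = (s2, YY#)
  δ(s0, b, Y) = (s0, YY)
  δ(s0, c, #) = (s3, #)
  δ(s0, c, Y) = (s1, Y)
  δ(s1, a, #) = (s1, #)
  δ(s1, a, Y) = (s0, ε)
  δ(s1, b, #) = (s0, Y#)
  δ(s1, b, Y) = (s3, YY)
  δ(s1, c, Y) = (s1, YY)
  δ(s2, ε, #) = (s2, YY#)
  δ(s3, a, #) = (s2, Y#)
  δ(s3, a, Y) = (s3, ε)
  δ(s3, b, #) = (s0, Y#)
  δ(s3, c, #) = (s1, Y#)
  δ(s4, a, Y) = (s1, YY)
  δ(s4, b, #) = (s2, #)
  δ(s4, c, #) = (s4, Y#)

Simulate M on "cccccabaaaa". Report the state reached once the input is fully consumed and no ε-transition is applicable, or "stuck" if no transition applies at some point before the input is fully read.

(s0, cccccabaaaa, #)
  read c, top #: go to s3, push # → (s3, ccccabaaaa, #)
  read c, top #: go to s1, push Y# → (s1, cccabaaaa, Y#)
  read c, top Y: go to s1, push YY → (s1, ccabaaaa, YY#)
  read c, top Y: go to s1, push YY → (s1, cabaaaa, YYY#)
  read c, top Y: go to s1, push YY → (s1, abaaaa, YYYY#)
  read a, top Y: go to s0, push ε → (s0, baaaa, YYY#)
  read b, top Y: go to s0, push YY → (s0, aaaa, YYYY#)
  read a, top Y: go to s3, push YY → (s3, aaa, YYYYY#)
  read a, top Y: go to s3, push ε → (s3, aa, YYYY#)
  read a, top Y: go to s3, push ε → (s3, a, YYY#)
  read a, top Y: go to s3, push ε → (s3, ε, YY#)
All input consumed; M is in state s3.

s3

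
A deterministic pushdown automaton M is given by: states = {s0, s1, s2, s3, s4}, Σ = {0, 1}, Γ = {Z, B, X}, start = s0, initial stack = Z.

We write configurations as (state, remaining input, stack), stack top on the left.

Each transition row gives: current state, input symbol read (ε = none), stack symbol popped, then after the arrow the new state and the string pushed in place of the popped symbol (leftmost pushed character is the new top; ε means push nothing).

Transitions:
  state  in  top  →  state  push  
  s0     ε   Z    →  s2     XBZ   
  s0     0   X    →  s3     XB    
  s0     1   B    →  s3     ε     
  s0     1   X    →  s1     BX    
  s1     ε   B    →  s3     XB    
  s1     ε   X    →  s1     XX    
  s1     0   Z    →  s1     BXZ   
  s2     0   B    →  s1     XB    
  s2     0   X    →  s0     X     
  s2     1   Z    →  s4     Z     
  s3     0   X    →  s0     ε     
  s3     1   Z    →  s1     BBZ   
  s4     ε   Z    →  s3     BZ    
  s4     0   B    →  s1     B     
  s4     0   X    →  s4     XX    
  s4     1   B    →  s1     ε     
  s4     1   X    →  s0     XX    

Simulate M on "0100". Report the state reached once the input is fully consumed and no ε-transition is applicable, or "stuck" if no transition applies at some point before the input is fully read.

stuck

(s0, 0100, Z)
  ε-move, top Z: go to s2, push XBZ → (s2, 0100, XBZ)
  read 0, top X: go to s0, push X → (s0, 100, XBZ)
  read 1, top X: go to s1, push BX → (s1, 00, BXBZ)
  ε-move, top B: go to s3, push XB → (s3, 00, XBXBZ)
  read 0, top X: go to s0, push ε → (s0, 0, BXBZ)
No transition for (s0, 0, top B); M blocks with input 0 remaining.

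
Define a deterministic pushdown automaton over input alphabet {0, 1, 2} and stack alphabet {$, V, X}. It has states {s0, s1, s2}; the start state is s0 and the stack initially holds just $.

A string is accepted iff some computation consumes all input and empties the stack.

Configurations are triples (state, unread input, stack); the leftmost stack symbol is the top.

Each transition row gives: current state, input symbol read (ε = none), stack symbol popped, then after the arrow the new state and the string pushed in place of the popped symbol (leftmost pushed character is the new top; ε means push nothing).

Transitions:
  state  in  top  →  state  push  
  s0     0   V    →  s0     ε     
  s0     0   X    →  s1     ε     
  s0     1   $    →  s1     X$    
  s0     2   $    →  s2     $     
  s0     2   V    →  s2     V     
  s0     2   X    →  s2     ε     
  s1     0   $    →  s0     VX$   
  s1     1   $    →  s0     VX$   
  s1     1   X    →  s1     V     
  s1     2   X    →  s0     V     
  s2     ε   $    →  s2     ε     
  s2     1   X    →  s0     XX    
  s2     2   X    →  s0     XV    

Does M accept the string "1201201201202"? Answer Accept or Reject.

Accept

(s0, 1201201201202, $)
  read 1, top $: go to s1, push X$ → (s1, 201201201202, X$)
  read 2, top X: go to s0, push V → (s0, 01201201202, V$)
  read 0, top V: go to s0, push ε → (s0, 1201201202, $)
  read 1, top $: go to s1, push X$ → (s1, 201201202, X$)
  read 2, top X: go to s0, push V → (s0, 01201202, V$)
  read 0, top V: go to s0, push ε → (s0, 1201202, $)
  read 1, top $: go to s1, push X$ → (s1, 201202, X$)
  read 2, top X: go to s0, push V → (s0, 01202, V$)
  read 0, top V: go to s0, push ε → (s0, 1202, $)
  read 1, top $: go to s1, push X$ → (s1, 202, X$)
  read 2, top X: go to s0, push V → (s0, 02, V$)
  read 0, top V: go to s0, push ε → (s0, 2, $)
  read 2, top $: go to s2, push $ → (s2, ε, $)
  ε-move, top $: go to s2, push ε → (s2, ε, ε)
All input consumed and the stack is empty.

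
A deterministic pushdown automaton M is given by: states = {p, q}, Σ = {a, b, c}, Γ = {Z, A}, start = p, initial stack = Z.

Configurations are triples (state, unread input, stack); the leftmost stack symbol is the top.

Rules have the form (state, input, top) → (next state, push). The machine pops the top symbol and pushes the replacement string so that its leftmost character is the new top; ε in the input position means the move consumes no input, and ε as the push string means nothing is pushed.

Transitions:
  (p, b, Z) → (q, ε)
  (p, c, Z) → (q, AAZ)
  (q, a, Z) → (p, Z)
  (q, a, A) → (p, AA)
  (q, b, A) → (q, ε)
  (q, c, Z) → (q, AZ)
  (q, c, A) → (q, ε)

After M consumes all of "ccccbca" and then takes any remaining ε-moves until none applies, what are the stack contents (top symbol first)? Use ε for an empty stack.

(p, ccccbca, Z) ⊢ (q, cccbca, AAZ) ⊢ (q, ccbca, AZ) ⊢ (q, cbca, Z) ⊢ (q, bca, AZ) ⊢ (q, ca, Z) ⊢ (q, a, AZ) ⊢ (p, ε, AAZ)
All input consumed in state p with stack AAZ.

AAZ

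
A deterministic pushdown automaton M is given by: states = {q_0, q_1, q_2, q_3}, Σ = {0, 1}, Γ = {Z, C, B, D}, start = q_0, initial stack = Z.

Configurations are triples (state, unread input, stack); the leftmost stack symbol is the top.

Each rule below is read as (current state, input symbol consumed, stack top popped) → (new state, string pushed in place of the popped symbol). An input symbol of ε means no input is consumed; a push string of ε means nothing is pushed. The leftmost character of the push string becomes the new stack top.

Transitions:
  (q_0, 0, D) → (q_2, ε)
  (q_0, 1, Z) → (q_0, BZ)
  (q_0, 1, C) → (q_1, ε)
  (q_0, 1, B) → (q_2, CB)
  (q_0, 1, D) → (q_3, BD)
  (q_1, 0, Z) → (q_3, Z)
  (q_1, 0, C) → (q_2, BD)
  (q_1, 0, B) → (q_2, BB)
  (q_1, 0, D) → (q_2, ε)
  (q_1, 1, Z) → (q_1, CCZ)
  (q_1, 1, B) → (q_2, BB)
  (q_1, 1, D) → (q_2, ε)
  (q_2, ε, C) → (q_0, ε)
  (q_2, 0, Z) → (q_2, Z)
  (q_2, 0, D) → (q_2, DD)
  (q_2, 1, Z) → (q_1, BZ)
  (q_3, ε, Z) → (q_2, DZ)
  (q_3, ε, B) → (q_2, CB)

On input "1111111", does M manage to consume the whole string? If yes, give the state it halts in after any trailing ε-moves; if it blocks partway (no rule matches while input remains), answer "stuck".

(q_0, 1111111, Z) ⊢ (q_0, 111111, BZ) ⊢ (q_2, 11111, CBZ) ⊢ (q_0, 11111, BZ) ⊢ (q_2, 1111, CBZ) ⊢ (q_0, 1111, BZ) ⊢ (q_2, 111, CBZ) ⊢ (q_0, 111, BZ) ⊢ (q_2, 11, CBZ) ⊢ (q_0, 11, BZ) ⊢ (q_2, 1, CBZ) ⊢ (q_0, 1, BZ) ⊢ (q_2, ε, CBZ) ⊢ (q_0, ε, BZ)
All input consumed; M is in state q_0.

q_0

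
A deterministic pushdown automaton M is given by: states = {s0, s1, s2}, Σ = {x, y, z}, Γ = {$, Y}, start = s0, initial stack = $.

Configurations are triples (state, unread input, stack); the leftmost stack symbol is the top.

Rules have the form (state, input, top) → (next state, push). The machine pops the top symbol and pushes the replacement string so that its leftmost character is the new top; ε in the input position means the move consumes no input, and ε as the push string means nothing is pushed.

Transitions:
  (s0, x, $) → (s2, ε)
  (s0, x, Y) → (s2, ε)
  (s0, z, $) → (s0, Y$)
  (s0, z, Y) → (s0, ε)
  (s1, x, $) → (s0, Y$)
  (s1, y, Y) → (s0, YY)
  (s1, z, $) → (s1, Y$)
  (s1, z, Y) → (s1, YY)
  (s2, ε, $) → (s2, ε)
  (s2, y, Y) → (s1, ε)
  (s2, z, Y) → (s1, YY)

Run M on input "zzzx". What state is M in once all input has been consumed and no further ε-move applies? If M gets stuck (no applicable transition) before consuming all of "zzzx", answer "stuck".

(s0, zzzx, $)
  read z, top $: go to s0, push Y$ → (s0, zzx, Y$)
  read z, top Y: go to s0, push ε → (s0, zx, $)
  read z, top $: go to s0, push Y$ → (s0, x, Y$)
  read x, top Y: go to s2, push ε → (s2, ε, $)
  ε-move, top $: go to s2, push ε → (s2, ε, ε)
All input consumed; M is in state s2.

s2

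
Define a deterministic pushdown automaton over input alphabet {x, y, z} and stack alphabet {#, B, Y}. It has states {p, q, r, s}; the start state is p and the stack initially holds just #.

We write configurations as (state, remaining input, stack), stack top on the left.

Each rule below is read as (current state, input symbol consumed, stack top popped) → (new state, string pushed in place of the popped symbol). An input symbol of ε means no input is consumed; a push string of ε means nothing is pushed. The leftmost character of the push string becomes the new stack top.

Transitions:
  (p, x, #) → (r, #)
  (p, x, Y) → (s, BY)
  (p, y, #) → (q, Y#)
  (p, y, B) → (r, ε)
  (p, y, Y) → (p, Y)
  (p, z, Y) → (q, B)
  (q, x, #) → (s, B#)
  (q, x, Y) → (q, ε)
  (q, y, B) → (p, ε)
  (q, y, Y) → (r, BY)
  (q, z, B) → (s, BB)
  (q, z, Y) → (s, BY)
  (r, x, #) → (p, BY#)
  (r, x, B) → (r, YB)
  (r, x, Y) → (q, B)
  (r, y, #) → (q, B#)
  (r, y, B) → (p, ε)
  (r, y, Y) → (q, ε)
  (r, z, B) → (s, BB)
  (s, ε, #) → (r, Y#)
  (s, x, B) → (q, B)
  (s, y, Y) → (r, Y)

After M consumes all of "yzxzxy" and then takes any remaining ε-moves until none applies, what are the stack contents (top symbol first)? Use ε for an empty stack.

(p, yzxzxy, #) ⊢ (q, zxzxy, Y#) ⊢ (s, xzxy, BY#) ⊢ (q, zxy, BY#) ⊢ (s, xy, BBY#) ⊢ (q, y, BBY#) ⊢ (p, ε, BY#)
All input consumed in state p with stack BY#.

BY#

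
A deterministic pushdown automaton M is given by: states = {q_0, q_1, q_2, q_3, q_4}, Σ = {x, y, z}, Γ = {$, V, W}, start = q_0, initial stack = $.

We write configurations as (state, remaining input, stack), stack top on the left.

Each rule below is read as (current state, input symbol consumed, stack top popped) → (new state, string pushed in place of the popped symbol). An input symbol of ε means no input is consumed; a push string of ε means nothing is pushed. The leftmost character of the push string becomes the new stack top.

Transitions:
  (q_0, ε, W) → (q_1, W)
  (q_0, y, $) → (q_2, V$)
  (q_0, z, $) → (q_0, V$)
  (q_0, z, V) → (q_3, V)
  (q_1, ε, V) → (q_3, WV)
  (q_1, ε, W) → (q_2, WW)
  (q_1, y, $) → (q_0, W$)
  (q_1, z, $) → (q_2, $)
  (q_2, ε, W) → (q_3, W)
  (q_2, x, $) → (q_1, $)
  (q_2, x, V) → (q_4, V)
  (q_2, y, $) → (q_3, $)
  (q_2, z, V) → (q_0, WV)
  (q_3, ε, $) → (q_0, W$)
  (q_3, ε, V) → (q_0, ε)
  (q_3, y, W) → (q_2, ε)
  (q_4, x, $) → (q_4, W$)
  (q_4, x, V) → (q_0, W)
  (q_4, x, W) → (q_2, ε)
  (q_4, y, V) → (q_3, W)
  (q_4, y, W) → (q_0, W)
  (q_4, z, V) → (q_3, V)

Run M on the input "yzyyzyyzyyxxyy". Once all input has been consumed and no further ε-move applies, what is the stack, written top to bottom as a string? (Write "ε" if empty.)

(q_0, yzyyzyyzyyxxyy, $)
  read y, top $: go to q_2, push V$ → (q_2, zyyzyyzyyxxyy, V$)
  read z, top V: go to q_0, push WV → (q_0, yyzyyzyyxxyy, WV$)
  ε-move, top W: go to q_1, push W → (q_1, yyzyyzyyxxyy, WV$)
  ε-move, top W: go to q_2, push WW → (q_2, yyzyyzyyxxyy, WWV$)
  ε-move, top W: go to q_3, push W → (q_3, yyzyyzyyxxyy, WWV$)
  read y, top W: go to q_2, push ε → (q_2, yzyyzyyxxyy, WV$)
  ε-move, top W: go to q_3, push W → (q_3, yzyyzyyxxyy, WV$)
  read y, top W: go to q_2, push ε → (q_2, zyyzyyxxyy, V$)
  read z, top V: go to q_0, push WV → (q_0, yyzyyxxyy, WV$)
  ε-move, top W: go to q_1, push W → (q_1, yyzyyxxyy, WV$)
  ε-move, top W: go to q_2, push WW → (q_2, yyzyyxxyy, WWV$)
  ε-move, top W: go to q_3, push W → (q_3, yyzyyxxyy, WWV$)
  read y, top W: go to q_2, push ε → (q_2, yzyyxxyy, WV$)
  ε-move, top W: go to q_3, push W → (q_3, yzyyxxyy, WV$)
  read y, top W: go to q_2, push ε → (q_2, zyyxxyy, V$)
  read z, top V: go to q_0, push WV → (q_0, yyxxyy, WV$)
  ε-move, top W: go to q_1, push W → (q_1, yyxxyy, WV$)
  ε-move, top W: go to q_2, push WW → (q_2, yyxxyy, WWV$)
  ε-move, top W: go to q_3, push W → (q_3, yyxxyy, WWV$)
  read y, top W: go to q_2, push ε → (q_2, yxxyy, WV$)
  ε-move, top W: go to q_3, push W → (q_3, yxxyy, WV$)
  read y, top W: go to q_2, push ε → (q_2, xxyy, V$)
  read x, top V: go to q_4, push V → (q_4, xyy, V$)
  read x, top V: go to q_0, push W → (q_0, yy, W$)
  ε-move, top W: go to q_1, push W → (q_1, yy, W$)
  ε-move, top W: go to q_2, push WW → (q_2, yy, WW$)
  ε-move, top W: go to q_3, push W → (q_3, yy, WW$)
  read y, top W: go to q_2, push ε → (q_2, y, W$)
  ε-move, top W: go to q_3, push W → (q_3, y, W$)
  read y, top W: go to q_2, push ε → (q_2, ε, $)
All input consumed in state q_2 with stack $.

$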